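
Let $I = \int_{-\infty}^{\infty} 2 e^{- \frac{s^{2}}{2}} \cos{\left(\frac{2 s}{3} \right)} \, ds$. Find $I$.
$\frac{2 \sqrt{2} \sqrt{\pi}}{e^{\frac{2}{9}}}$

Define $I(b) = \int_{-\infty}^{\infty} 2 e^{- \frac{s^{2}}{2}} \cos{\left(b s \right)} \, ds$.

Differentiating under the integral sign,
$$I'(b) = \int_{-\infty}^{\infty} - 2 s e^{- \frac{s^{2}}{2}} \sin{\left(b s \right)} \, ds.$$

Integrate $\int_{-\infty}^{\infty} s \sin(b s)\, e^{- \frac{s^{2}}{2}}\, ds$ by parts with $u = \sin(b s)$ and $dv = s\, e^{- \frac{s^{2}}{2}}\, ds$, giving $v = - e^{- \frac{s^{2}}{2}}$. The boundary term vanishes and
$$\int_{-\infty}^{\infty} s \sin(b s)\, e^{- \frac{s^{2}}{2}}\, ds = b \int_{-\infty}^{\infty} \cos(b s)\, e^{- \frac{s^{2}}{2}}\, ds,$$
so $I'(b) = - b\, I(b)$.

This is a separable first-order ODE; solving with the initial condition $I(0) = \int_{-\infty}^{\infty} 2 e^{- \frac{s^{2}}{2}}\,ds = 2 \sqrt{2} \sqrt{\pi}$ gives
$$I(b) = 2 \sqrt{2} \sqrt{\pi} e^{- \frac{b^{2}}{2}}.$$

Setting $b = \frac{2}{3}$:
$$I = \frac{2 \sqrt{2} \sqrt{\pi}}{e^{\frac{2}{9}}}.$$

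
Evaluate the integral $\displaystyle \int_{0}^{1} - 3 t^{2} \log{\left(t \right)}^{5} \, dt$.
$\frac{40}{81}$

Begin with the known integral
$$J(a) = \int_{0}^{1} - 3 t^{a} \, dt = - \frac{3}{a + 1}.$$

Differentiating under the integral sign brings down a factor of $\ln t$:
$$\frac{dJ}{da} = \int_{0}^{1} - 3 t^{a} \log{\left(t \right)} \, dt = \frac{3}{\left(a + 1\right)^{2}}.$$

Repeating $5$ times in total — each differentiation brings down another $\ln t$ — gives
$$\frac{d^{5}J}{da^{5}} = \int_{0}^{1} - 3 t^{a} \log{\left(t \right)}^{5} \, dt = \frac{360}{\left(a + 1\right)^{6}},$$
and the integrand here is exactly the target integrand, so $I = \frac{360}{\left(a + 1\right)^{6}}$.

Setting $a = 2$:
$$I = \frac{40}{81}.$$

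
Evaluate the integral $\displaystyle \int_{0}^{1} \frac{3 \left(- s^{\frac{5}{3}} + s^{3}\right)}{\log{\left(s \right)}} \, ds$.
$\log{\left(\frac{27}{8} \right)}$

Introduce a parameter $a$ in the exponent: let $I(a) = \int_{0}^{1} \frac{3 \left(- s^{\frac{5}{3}} + s^{a}\right)}{\log{\left(s \right)}} \, ds$.

Since $\dfrac{\partial}{\partial a}\,s^{a} = s^{a} \ln s$, the $\ln s$ in the denominator cancels and
$$\frac{dI}{da} = \int_{0}^{1} 3 s^{a} \, ds = 3 \left[\frac{s^{a+1}}{a+1}\right]_0^1 = \frac{3}{a + 1}.$$

Integrating with respect to $a$ gives $I(a) = \log{\left(\frac{27 \left(a + 1\right)^{3}}{512} \right)} + C$.

At $a = \frac{5}{3}$ the integrand is identically $0$, so $I(\frac{5}{3}) = 0$. The closed form gives $0$, hence $C = 0$.

Setting $a = 3$:
$$I = \log{\left(\frac{27}{8} \right)}.$$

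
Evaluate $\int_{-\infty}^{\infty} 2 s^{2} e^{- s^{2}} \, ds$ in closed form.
$\sqrt{\pi}$

Consider the simpler parametrised integral
$$J(a) = \int_{-\infty}^{\infty} 2 e^{- a s^{2}} \, ds = \frac{2 \sqrt{\pi}}{\sqrt{a}}.$$

Differentiating under the integral sign brings down a factor of $(-s^2)$:
$$\frac{dJ}{da} = \int_{-\infty}^{\infty} - 2 s^{2} e^{- a s^{2}} \, ds = - \frac{\sqrt{\pi}}{a^{\frac{3}{2}}}.$$

The integral on the left is $-I$, so $I = \frac{\sqrt{\pi}}{a^{\frac{3}{2}}}$.

Setting $a = 1$:
$$I = \sqrt{\pi}.$$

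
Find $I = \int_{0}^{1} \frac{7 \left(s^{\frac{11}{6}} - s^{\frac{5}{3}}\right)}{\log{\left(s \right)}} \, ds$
$- \log{\left(\frac{268435456}{410338673} \right)}$

Replace the exponent $\frac{5}{3}$ by a parameter $a$: let $I(a) = \int_{0}^{1} \frac{7 \left(s^{\frac{11}{6}} - s^{a}\right)}{\log{\left(s \right)}} \, ds$.

Since $\dfrac{\partial}{\partial a}\,s^{a} = s^{a} \ln s$, the $\ln s$ in the denominator cancels and
$$\frac{dI}{da} = \int_{0}^{1} -7 s^{a} \, ds = -7 \left[\frac{s^{a+1}}{a+1}\right]_0^1 = - \frac{7}{a + 1}.$$

Integrating with respect to $a$ gives $I(a) = - \log{\left(\frac{279936 \left(a + 1\right)^{7}}{410338673} \right)} + C$.

At $a = \frac{11}{6}$ the integrand is identically $0$, so $I(\frac{11}{6}) = 0$. The closed form gives $0$, hence $C = 0$.

Setting $a = \frac{5}{3}$:
$$I = - \log{\left(\frac{268435456}{410338673} \right)}.$$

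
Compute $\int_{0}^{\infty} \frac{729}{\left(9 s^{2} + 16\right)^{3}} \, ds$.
$\frac{729 \pi}{16384}$

Begin with the known result
$$J(a) = \int_{0}^{\infty} \frac{1}{a^{2} + s^{2}} \, ds = \frac{\pi}{2 a}.$$

Differentiating under the integral sign with respect to $a$,
$$\frac{dJ}{da} = \int_{0}^{\infty} - \frac{2 a}{\left(a^{2} + s^{2}\right)^{2}} \, ds = - \frac{\pi}{2 a^{2}},$$
so $\int_{0}^{\infty} \frac{1}{\left(a^{2} + s^{2}\right)^{2}} \, ds = \frac{\pi}{4 a^{3}}$.

Repeating — each differentiation of $1/(s^2+a^2)^j$ produces $-2ja/(s^2+a^2)^{j+1}$ — and dividing through by $-2ja$ at each step yields, after $2$ differentiations in total,
$$\int_{0}^{\infty} \frac{1}{\left(a^{2} + s^{2}\right)^{3}} \, ds = \frac{3 \pi}{16 a^{5}}.$$

Setting $a = \frac{4}{3}$:
$$I = \frac{729 \pi}{16384}.$$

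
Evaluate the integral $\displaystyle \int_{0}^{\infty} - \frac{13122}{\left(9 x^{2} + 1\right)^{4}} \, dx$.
$- \frac{10935 \pi}{16}$

Start from the standard arctangent integral
$$J(a) = \int_{0}^{\infty} - \frac{2}{a^{2} + x^{2}} \, dx = - \frac{\pi}{a}.$$

Differentiating under the integral sign with respect to $a$,
$$\frac{dJ}{da} = \int_{0}^{\infty} \frac{4 a}{\left(a^{2} + x^{2}\right)^{2}} \, dx = \frac{\pi}{a^{2}},$$
so $\int_{0}^{\infty} - \frac{2}{\left(a^{2} + x^{2}\right)^{2}} \, dx = - \frac{\pi}{2 a^{3}}$.

Repeating — each differentiation of $1/(x^2+a^2)^j$ produces $-2ja/(x^2+a^2)^{j+1}$ — and dividing through by $-2ja$ at each step yields, after $3$ differentiations in total,
$$\int_{0}^{\infty} - \frac{2}{\left(a^{2} + x^{2}\right)^{4}} \, dx = - \frac{5 \pi}{16 a^{7}}.$$

Setting $a = \frac{1}{3}$:
$$I = - \frac{10935 \pi}{16}.$$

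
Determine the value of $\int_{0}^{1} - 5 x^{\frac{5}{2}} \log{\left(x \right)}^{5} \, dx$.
$\frac{38400}{117649}$

Consider the simpler parametrised integral
$$J(a) = \int_{0}^{1} - 5 x^{a} \, dx = - \frac{5}{a + 1}.$$

Differentiating under the integral sign brings down a factor of $\ln x$:
$$\frac{dJ}{da} = \int_{0}^{1} - 5 x^{a} \log{\left(x \right)} \, dx = \frac{5}{\left(a + 1\right)^{2}}.$$

Repeating $5$ times in total — each differentiation brings down another $\ln x$ — gives
$$\frac{d^{5}J}{da^{5}} = \int_{0}^{1} - 5 x^{a} \log{\left(x \right)}^{5} \, dx = \frac{600}{\left(a + 1\right)^{6}},$$
and the integrand here is exactly the target integrand, so $I = \frac{600}{\left(a + 1\right)^{6}}$.

Setting $a = \frac{5}{2}$:
$$I = \frac{38400}{117649}.$$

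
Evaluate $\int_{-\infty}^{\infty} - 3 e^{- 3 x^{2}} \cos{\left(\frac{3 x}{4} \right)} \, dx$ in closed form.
$- \frac{\sqrt{3} \sqrt{\pi}}{e^{\frac{3}{64}}}$

Let $b$ denote the cosine frequency and define $I(b) = \int_{-\infty}^{\infty} - 3 e^{- 3 x^{2}} \cos{\left(b x \right)} \, dx$.

Differentiating under the integral sign,
$$I'(b) = \int_{-\infty}^{\infty} 3 x e^{- 3 x^{2}} \sin{\left(b x \right)} \, dx.$$

Integrate $\int_{-\infty}^{\infty} x \sin(b x)\, e^{- 3 x^{2}}\, dx$ by parts with $u = \sin(b x)$ and $dv = x\, e^{- 3 x^{2}}\, dx$, giving $v = - \frac{e^{- 3 x^{2}}}{6}$. The boundary term vanishes and
$$\int_{-\infty}^{\infty} x \sin(b x)\, e^{- 3 x^{2}}\, dx = \frac{b}{6} \int_{-\infty}^{\infty} \cos(b x)\, e^{- 3 x^{2}}\, dx,$$
so $I'(b) = - \frac{b}{6}\, I(b)$.

This is a separable first-order ODE; solving with the initial condition $I(0) = \int_{-\infty}^{\infty} - 3 e^{- 3 x^{2}}\,dx = - \sqrt{3} \sqrt{\pi}$ gives
$$I(b) = - \sqrt{3} \sqrt{\pi} e^{- \frac{b^{2}}{12}}.$$

Setting $b = \frac{3}{4}$:
$$I = - \frac{\sqrt{3} \sqrt{\pi}}{e^{\frac{3}{64}}}.$$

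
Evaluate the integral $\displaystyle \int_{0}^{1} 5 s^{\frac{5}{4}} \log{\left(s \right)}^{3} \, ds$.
$- \frac{2560}{2187}$

Begin with the known integral
$$J(a) = \int_{0}^{1} 5 s^{a} \, ds = \frac{5}{a + 1}.$$

Differentiating under the integral sign brings down a factor of $\ln s$:
$$\frac{dJ}{da} = \int_{0}^{1} 5 s^{a} \log{\left(s \right)} \, ds = - \frac{5}{\left(a + 1\right)^{2}}.$$

Repeating $3$ times in total — each differentiation brings down another $\ln s$ — gives
$$\frac{d^{3}J}{da^{3}} = \int_{0}^{1} 5 s^{a} \log{\left(s \right)}^{3} \, ds = - \frac{30}{\left(a + 1\right)^{4}},$$
and the integrand here is exactly the target integrand, so $I = - \frac{30}{\left(a + 1\right)^{4}}$.

Setting $a = \frac{5}{4}$:
$$I = - \frac{2560}{2187}.$$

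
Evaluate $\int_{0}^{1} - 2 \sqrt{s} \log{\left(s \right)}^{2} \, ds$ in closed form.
$- \frac{32}{27}$

Start from the elementary integral
$$J(a) = \int_{0}^{1} - 2 s^{a} \, ds = - \frac{2}{a + 1}.$$

Differentiating under the integral sign brings down a factor of $\ln s$:
$$\frac{dJ}{da} = \int_{0}^{1} - 2 s^{a} \log{\left(s \right)} \, ds = \frac{2}{\left(a + 1\right)^{2}}.$$

Repeating twice in total — each differentiation brings down another $\ln s$ — gives
$$\frac{d^{2}J}{da^{2}} = \int_{0}^{1} - 2 s^{a} \log{\left(s \right)}^{2} \, ds = - \frac{4}{\left(a + 1\right)^{3}},$$
and the integrand here is exactly the target integrand, so $I = - \frac{4}{\left(a + 1\right)^{3}}$.

Setting $a = \frac{1}{2}$:
$$I = - \frac{32}{27}.$$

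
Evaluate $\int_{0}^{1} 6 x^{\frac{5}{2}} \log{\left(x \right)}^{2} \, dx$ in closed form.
$\frac{96}{343}$

Begin with the known integral
$$J(a) = \int_{0}^{1} 6 x^{a} \, dx = \frac{6}{a + 1}.$$

Differentiating under the integral sign brings down a factor of $\ln x$:
$$\frac{dJ}{da} = \int_{0}^{1} 6 x^{a} \log{\left(x \right)} \, dx = - \frac{6}{\left(a + 1\right)^{2}}.$$

Repeating twice in total — each differentiation brings down another $\ln x$ — gives
$$\frac{d^{2}J}{da^{2}} = \int_{0}^{1} 6 x^{a} \log{\left(x \right)}^{2} \, dx = \frac{12}{\left(a + 1\right)^{3}},$$
and the integrand here is exactly the target integrand, so $I = \frac{12}{\left(a + 1\right)^{3}}$.

Setting $a = \frac{5}{2}$:
$$I = \frac{96}{343}.$$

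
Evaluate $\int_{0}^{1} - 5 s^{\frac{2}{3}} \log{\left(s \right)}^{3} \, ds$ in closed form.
$\frac{486}{125}$

Consider the simpler parametrised integral
$$J(a) = \int_{0}^{1} - 5 s^{a} \, ds = - \frac{5}{a + 1}.$$

Differentiating under the integral sign brings down a factor of $\ln s$:
$$\frac{dJ}{da} = \int_{0}^{1} - 5 s^{a} \log{\left(s \right)} \, ds = \frac{5}{\left(a + 1\right)^{2}}.$$

Repeating $3$ times in total — each differentiation brings down another $\ln s$ — gives
$$\frac{d^{3}J}{da^{3}} = \int_{0}^{1} - 5 s^{a} \log{\left(s \right)}^{3} \, ds = \frac{30}{\left(a + 1\right)^{4}},$$
and the integrand here is exactly the target integrand, so $I = \frac{30}{\left(a + 1\right)^{4}}$.

Setting $a = \frac{2}{3}$:
$$I = \frac{486}{125}.$$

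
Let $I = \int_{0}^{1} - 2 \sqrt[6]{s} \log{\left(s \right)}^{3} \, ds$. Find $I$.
$\frac{15552}{2401}$

Consider the simpler parametrised integral
$$J(a) = \int_{0}^{1} - 2 s^{a} \, ds = - \frac{2}{a + 1}.$$

Differentiating under the integral sign brings down a factor of $\ln s$:
$$\frac{dJ}{da} = \int_{0}^{1} - 2 s^{a} \log{\left(s \right)} \, ds = \frac{2}{\left(a + 1\right)^{2}}.$$

Repeating $3$ times in total — each differentiation brings down another $\ln s$ — gives
$$\frac{d^{3}J}{da^{3}} = \int_{0}^{1} - 2 s^{a} \log{\left(s \right)}^{3} \, ds = \frac{12}{\left(a + 1\right)^{4}},$$
and the integrand here is exactly the target integrand, so $I = \frac{12}{\left(a + 1\right)^{4}}$.

Setting $a = \frac{1}{6}$:
$$I = \frac{15552}{2401}.$$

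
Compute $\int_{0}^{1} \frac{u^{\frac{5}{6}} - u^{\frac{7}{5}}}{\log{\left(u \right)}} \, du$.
$\log{\left(\frac{55}{72} \right)}$

Introduce a parameter $a$ in the exponent: let $I(a) = \int_{0}^{1} \frac{- u^{\frac{7}{5}} + u^{a}}{\log{\left(u \right)}} \, du$.

Since $\dfrac{\partial}{\partial a}\,u^{a} = u^{a} \ln u$, the $\ln u$ in the denominator cancels and
$$\frac{dI}{da} = \int_{0}^{1} u^{a} \, du = \left[\frac{u^{a+1}}{a+1}\right]_0^1 = \frac{1}{a + 1}.$$

Integrating with respect to $a$ gives $I(a) = \log{\left(\frac{5 a}{12} + \frac{5}{12} \right)} + C$.

At $a = \frac{7}{5}$ the integrand is identically $0$, so $I(\frac{7}{5}) = 0$. The closed form gives $0$, hence $C = 0$.

Setting $a = \frac{5}{6}$:
$$I = \log{\left(\frac{55}{72} \right)}.$$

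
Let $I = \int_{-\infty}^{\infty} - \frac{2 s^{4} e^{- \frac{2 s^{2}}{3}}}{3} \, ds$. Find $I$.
$- \frac{9 \sqrt{6} \sqrt{\pi}}{16}$

Consider the simpler parametrised integral
$$J(a) = \int_{-\infty}^{\infty} - \frac{2 e^{- a s^{2}}}{3} \, ds = - \frac{2 \sqrt{\pi}}{3 \sqrt{a}}.$$

Differentiating under the integral sign brings down a factor of $(-s^2)$:
$$\frac{dJ}{da} = \int_{-\infty}^{\infty} \frac{2 s^{2} e^{- a s^{2}}}{3} \, ds = \frac{\sqrt{\pi}}{3 a^{\frac{3}{2}}}.$$

Repeating twice in total — each differentiation brings down another $(-s^2)$ — gives
$$\frac{d^{2}J}{da^{2}} = \int_{-\infty}^{\infty} - \frac{2 s^{4} e^{- a s^{2}}}{3} \, ds = - \frac{\sqrt{\pi}}{2 a^{\frac{5}{2}}},$$
and the integrand here is exactly the target integrand, so $I = - \frac{\sqrt{\pi}}{2 a^{\frac{5}{2}}}$.

Setting $a = \frac{2}{3}$:
$$I = - \frac{9 \sqrt{6} \sqrt{\pi}}{16}.$$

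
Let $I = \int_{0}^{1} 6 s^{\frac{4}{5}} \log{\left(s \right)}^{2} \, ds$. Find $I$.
$\frac{500}{243}$

Start from the elementary integral
$$J(a) = \int_{0}^{1} 6 s^{a} \, ds = \frac{6}{a + 1}.$$

Differentiating under the integral sign brings down a factor of $\ln s$:
$$\frac{dJ}{da} = \int_{0}^{1} 6 s^{a} \log{\left(s \right)} \, ds = - \frac{6}{\left(a + 1\right)^{2}}.$$

Repeating twice in total — each differentiation brings down another $\ln s$ — gives
$$\frac{d^{2}J}{da^{2}} = \int_{0}^{1} 6 s^{a} \log{\left(s \right)}^{2} \, ds = \frac{12}{\left(a + 1\right)^{3}},$$
and the integrand here is exactly the target integrand, so $I = \frac{12}{\left(a + 1\right)^{3}}$.

Setting $a = \frac{4}{5}$:
$$I = \frac{500}{243}.$$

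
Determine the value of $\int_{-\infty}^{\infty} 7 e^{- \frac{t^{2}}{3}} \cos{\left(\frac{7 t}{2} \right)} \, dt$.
$\frac{7 \sqrt{3} \sqrt{\pi}}{e^{\frac{147}{16}}}$

Let $b$ denote the cosine frequency and define $I(b) = \int_{-\infty}^{\infty} 7 e^{- \frac{t^{2}}{3}} \cos{\left(b t \right)} \, dt$.

Differentiating under the integral sign,
$$I'(b) = \int_{-\infty}^{\infty} - 7 t e^{- \frac{t^{2}}{3}} \sin{\left(b t \right)} \, dt.$$

Integrate $\int_{-\infty}^{\infty} t \sin(b t)\, e^{- \frac{t^{2}}{3}}\, dt$ by parts with $u = \sin(b t)$ and $dv = t\, e^{- \frac{t^{2}}{3}}\, dt$, giving $v = - \frac{3 e^{- \frac{t^{2}}{3}}}{2}$. The boundary term vanishes and
$$\int_{-\infty}^{\infty} t \sin(b t)\, e^{- \frac{t^{2}}{3}}\, dt = \frac{3 b}{2} \int_{-\infty}^{\infty} \cos(b t)\, e^{- \frac{t^{2}}{3}}\, dt,$$
so $I'(b) = - \frac{3 b}{2}\, I(b)$.

This is a separable first-order ODE; solving with the initial condition $I(0) = \int_{-\infty}^{\infty} 7 e^{- \frac{t^{2}}{3}}\,dt = 7 \sqrt{3} \sqrt{\pi}$ gives
$$I(b) = 7 \sqrt{3} \sqrt{\pi} e^{- \frac{3 b^{2}}{4}}.$$

Setting $b = \frac{7}{2}$:
$$I = \frac{7 \sqrt{3} \sqrt{\pi}}{e^{\frac{147}{16}}}.$$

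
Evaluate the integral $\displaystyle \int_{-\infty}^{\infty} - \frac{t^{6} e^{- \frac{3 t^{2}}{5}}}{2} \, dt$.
$- \frac{625 \sqrt{15} \sqrt{\pi}}{432}$

Begin with the known integral
$$J(a) = \int_{-\infty}^{\infty} - \frac{e^{- a t^{2}}}{2} \, dt = - \frac{\sqrt{\pi}}{2 \sqrt{a}}.$$

Differentiating under the integral sign brings down a factor of $(-t^2)$:
$$\frac{dJ}{da} = \int_{-\infty}^{\infty} \frac{t^{2} e^{- a t^{2}}}{2} \, dt = \frac{\sqrt{\pi}}{4 a^{\frac{3}{2}}}.$$

Repeating $3$ times in total — each differentiation brings down another $(-t^2)$ — gives
$$\frac{d^{3}J}{da^{3}} = \int_{-\infty}^{\infty} \frac{t^{6} e^{- a t^{2}}}{2} \, dt = \frac{15 \sqrt{\pi}}{16 a^{\frac{7}{2}}},$$
and the integrand here is $(-1)^{3}$ times the target integrand, so $I = (-1)^{3}\,\frac{d^{3}J}{da^{3}} = - \frac{15 \sqrt{\pi}}{16 a^{\frac{7}{2}}}$.

Setting $a = \frac{3}{5}$:
$$I = - \frac{625 \sqrt{15} \sqrt{\pi}}{432}.$$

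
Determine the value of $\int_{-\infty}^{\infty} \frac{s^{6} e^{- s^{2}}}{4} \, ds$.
$\frac{15 \sqrt{\pi}}{32}$

Consider the simpler parametrised integral
$$J(a) = \int_{-\infty}^{\infty} \frac{e^{- a s^{2}}}{4} \, ds = \frac{\sqrt{\pi}}{4 \sqrt{a}}.$$

Differentiating under the integral sign brings down a factor of $(-s^2)$:
$$\frac{dJ}{da} = \int_{-\infty}^{\infty} - \frac{s^{2} e^{- a s^{2}}}{4} \, ds = - \frac{\sqrt{\pi}}{8 a^{\frac{3}{2}}}.$$

Repeating $3$ times in total — each differentiation brings down another $(-s^2)$ — gives
$$\frac{d^{3}J}{da^{3}} = \int_{-\infty}^{\infty} - \frac{s^{6} e^{- a s^{2}}}{4} \, ds = - \frac{15 \sqrt{\pi}}{32 a^{\frac{7}{2}}},$$
and the integrand here is $(-1)^{3}$ times the target integrand, so $I = (-1)^{3}\,\frac{d^{3}J}{da^{3}} = \frac{15 \sqrt{\pi}}{32 a^{\frac{7}{2}}}$.

Setting $a = 1$:
$$I = \frac{15 \sqrt{\pi}}{32}.$$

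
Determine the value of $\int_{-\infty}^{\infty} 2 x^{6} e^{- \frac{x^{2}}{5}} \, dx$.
$\frac{1875 \sqrt{5} \sqrt{\pi}}{4}$

Start from the elementary integral
$$J(a) = \int_{-\infty}^{\infty} 2 e^{- a x^{2}} \, dx = \frac{2 \sqrt{\pi}}{\sqrt{a}}.$$

Differentiating under the integral sign brings down a factor of $(-x^2)$:
$$\frac{dJ}{da} = \int_{-\infty}^{\infty} - 2 x^{2} e^{- a x^{2}} \, dx = - \frac{\sqrt{\pi}}{a^{\frac{3}{2}}}.$$

Repeating $3$ times in total — each differentiation brings down another $(-x^2)$ — gives
$$\frac{d^{3}J}{da^{3}} = \int_{-\infty}^{\infty} - 2 x^{6} e^{- a x^{2}} \, dx = - \frac{15 \sqrt{\pi}}{4 a^{\frac{7}{2}}},$$
and the integrand here is $(-1)^{3}$ times the target integrand, so $I = (-1)^{3}\,\frac{d^{3}J}{da^{3}} = \frac{15 \sqrt{\pi}}{4 a^{\frac{7}{2}}}$.

Setting $a = \frac{1}{5}$:
$$I = \frac{1875 \sqrt{5} \sqrt{\pi}}{4}.$$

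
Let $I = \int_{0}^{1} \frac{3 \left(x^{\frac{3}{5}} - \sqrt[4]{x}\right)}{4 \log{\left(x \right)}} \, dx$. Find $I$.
$- \frac{3 \log{\left(5 \right)}}{2} + \frac{15 \log{\left(2 \right)}}{4}$

Consider the one-parameter family: let $I(a) = \int_{0}^{1} \frac{3 \left(x^{\frac{3}{5}} - x^{a}\right)}{4 \log{\left(x \right)}} \, dx$.

Since $\dfrac{\partial}{\partial a}\,x^{a} = x^{a} \ln x$, the $\ln x$ in the denominator cancels and
$$\frac{dI}{da} = \int_{0}^{1} - \frac{3}{4} x^{a} \, dx = - \frac{3}{4} \left[\frac{x^{a+1}}{a+1}\right]_0^1 = - \frac{3}{4 a + 4}.$$

Integrating with respect to $a$ gives $I(a) = - \log{\left(\frac{10^{\frac{3}{4}} \left(a + 1\right)^{\frac{3}{4}}}{8} \right)} + C$.

At $a = \frac{3}{5}$ the integrand is identically $0$, so $I(\frac{3}{5}) = 0$. The closed form gives $0$, hence $C = 0$.

Setting $a = \frac{1}{4}$:
$$I = - \frac{3 \log{\left(5 \right)}}{2} + \frac{15 \log{\left(2 \right)}}{4}.$$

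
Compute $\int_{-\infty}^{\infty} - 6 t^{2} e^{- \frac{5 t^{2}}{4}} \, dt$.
$- \frac{24 \sqrt{5} \sqrt{\pi}}{25}$

Start from the elementary integral
$$J(a) = \int_{-\infty}^{\infty} - 6 e^{- a t^{2}} \, dt = - \frac{6 \sqrt{\pi}}{\sqrt{a}}.$$

Differentiating under the integral sign brings down a factor of $(-t^2)$:
$$\frac{dJ}{da} = \int_{-\infty}^{\infty} 6 t^{2} e^{- a t^{2}} \, dt = \frac{3 \sqrt{\pi}}{a^{\frac{3}{2}}}.$$

The integral on the left is $-I$, so $I = - \frac{3 \sqrt{\pi}}{a^{\frac{3}{2}}}$.

Setting $a = \frac{5}{4}$:
$$I = - \frac{24 \sqrt{5} \sqrt{\pi}}{25}.$$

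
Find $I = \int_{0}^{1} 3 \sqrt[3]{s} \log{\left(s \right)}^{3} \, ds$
$- \frac{729}{128}$

Begin with the known integral
$$J(a) = \int_{0}^{1} 3 s^{a} \, ds = \frac{3}{a + 1}.$$

Differentiating under the integral sign brings down a factor of $\ln s$:
$$\frac{dJ}{da} = \int_{0}^{1} 3 s^{a} \log{\left(s \right)} \, ds = - \frac{3}{\left(a + 1\right)^{2}}.$$

Repeating $3$ times in total — each differentiation brings down another $\ln s$ — gives
$$\frac{d^{3}J}{da^{3}} = \int_{0}^{1} 3 s^{a} \log{\left(s \right)}^{3} \, ds = - \frac{18}{\left(a + 1\right)^{4}},$$
and the integrand here is exactly the target integrand, so $I = - \frac{18}{\left(a + 1\right)^{4}}$.

Setting $a = \frac{1}{3}$:
$$I = - \frac{729}{128}.$$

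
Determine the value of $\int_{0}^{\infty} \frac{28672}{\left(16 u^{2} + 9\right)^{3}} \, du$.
$\frac{448 \pi}{81}$

Begin with the known result
$$J(a) = \int_{0}^{\infty} \frac{7}{a^{2} + u^{2}} \, du = \frac{7 \pi}{2 a}.$$

Differentiating under the integral sign with respect to $a$,
$$\frac{dJ}{da} = \int_{0}^{\infty} - \frac{14 a}{\left(a^{2} + u^{2}\right)^{2}} \, du = - \frac{7 \pi}{2 a^{2}},$$
so $\int_{0}^{\infty} \frac{7}{\left(a^{2} + u^{2}\right)^{2}} \, du = \frac{7 \pi}{4 a^{3}}$.

Repeating — each differentiation of $1/(u^2+a^2)^j$ produces $-2ja/(u^2+a^2)^{j+1}$ — and dividing through by $-2ja$ at each step yields, after $2$ differentiations in total,
$$\int_{0}^{\infty} \frac{7}{\left(a^{2} + u^{2}\right)^{3}} \, du = \frac{21 \pi}{16 a^{5}}.$$

Setting $a = \frac{3}{4}$:
$$I = \frac{448 \pi}{81}.$$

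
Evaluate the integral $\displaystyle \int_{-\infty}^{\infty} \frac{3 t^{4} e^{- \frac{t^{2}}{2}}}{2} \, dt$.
$\frac{9 \sqrt{2} \sqrt{\pi}}{2}$

Begin with the known integral
$$J(a) = \int_{-\infty}^{\infty} \frac{3 e^{- a t^{2}}}{2} \, dt = \frac{3 \sqrt{\pi}}{2 \sqrt{a}}.$$

Differentiating under the integral sign brings down a factor of $(-t^2)$:
$$\frac{dJ}{da} = \int_{-\infty}^{\infty} - \frac{3 t^{2} e^{- a t^{2}}}{2} \, dt = - \frac{3 \sqrt{\pi}}{4 a^{\frac{3}{2}}}.$$

Repeating twice in total — each differentiation brings down another $(-t^2)$ — gives
$$\frac{d^{2}J}{da^{2}} = \int_{-\infty}^{\infty} \frac{3 t^{4} e^{- a t^{2}}}{2} \, dt = \frac{9 \sqrt{\pi}}{8 a^{\frac{5}{2}}},$$
and the integrand here is exactly the target integrand, so $I = \frac{9 \sqrt{\pi}}{8 a^{\frac{5}{2}}}$.

Setting $a = \frac{1}{2}$:
$$I = \frac{9 \sqrt{2} \sqrt{\pi}}{2}.$$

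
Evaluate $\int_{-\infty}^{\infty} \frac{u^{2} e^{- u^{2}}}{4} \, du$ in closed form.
$\frac{\sqrt{\pi}}{8}$

Start from the elementary integral
$$J(a) = \int_{-\infty}^{\infty} \frac{e^{- a u^{2}}}{4} \, du = \frac{\sqrt{\pi}}{4 \sqrt{a}}.$$

Differentiating under the integral sign brings down a factor of $(-u^2)$:
$$\frac{dJ}{da} = \int_{-\infty}^{\infty} - \frac{u^{2} e^{- a u^{2}}}{4} \, du = - \frac{\sqrt{\pi}}{8 a^{\frac{3}{2}}}.$$

The integral on the left is $-I$, so $I = \frac{\sqrt{\pi}}{8 a^{\frac{3}{2}}}$.

Setting $a = 1$:
$$I = \frac{\sqrt{\pi}}{8}.$$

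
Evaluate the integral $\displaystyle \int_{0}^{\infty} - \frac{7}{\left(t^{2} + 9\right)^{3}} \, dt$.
$- \frac{7 \pi}{1296}$

Begin with the known result
$$J(a) = \int_{0}^{\infty} - \frac{7}{a^{2} + t^{2}} \, dt = - \frac{7 \pi}{2 a}.$$

Differentiating under the integral sign with respect to $a$,
$$\frac{dJ}{da} = \int_{0}^{\infty} \frac{14 a}{\left(a^{2} + t^{2}\right)^{2}} \, dt = \frac{7 \pi}{2 a^{2}},$$
so $\int_{0}^{\infty} - \frac{7}{\left(a^{2} + t^{2}\right)^{2}} \, dt = - \frac{7 \pi}{4 a^{3}}$.

Repeating — each differentiation of $1/(t^2+a^2)^j$ produces $-2ja/(t^2+a^2)^{j+1}$ — and dividing through by $-2ja$ at each step yields, after $2$ differentiations in total,
$$\int_{0}^{\infty} - \frac{7}{\left(a^{2} + t^{2}\right)^{3}} \, dt = - \frac{21 \pi}{16 a^{5}}.$$

Setting $a = 3$:
$$I = - \frac{7 \pi}{1296}.$$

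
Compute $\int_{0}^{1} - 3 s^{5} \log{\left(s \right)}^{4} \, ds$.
$- \frac{1}{108}$

Begin with the known integral
$$J(a) = \int_{0}^{1} - 3 s^{a} \, ds = - \frac{3}{a + 1}.$$

Differentiating under the integral sign brings down a factor of $\ln s$:
$$\frac{dJ}{da} = \int_{0}^{1} - 3 s^{a} \log{\left(s \right)} \, ds = \frac{3}{\left(a + 1\right)^{2}}.$$

Repeating $4$ times in total — each differentiation brings down another $\ln s$ — gives
$$\frac{d^{4}J}{da^{4}} = \int_{0}^{1} - 3 s^{a} \log{\left(s \right)}^{4} \, ds = - \frac{72}{\left(a + 1\right)^{5}},$$
and the integrand here is exactly the target integrand, so $I = - \frac{72}{\left(a + 1\right)^{5}}$.

Setting $a = 5$:
$$I = - \frac{1}{108}.$$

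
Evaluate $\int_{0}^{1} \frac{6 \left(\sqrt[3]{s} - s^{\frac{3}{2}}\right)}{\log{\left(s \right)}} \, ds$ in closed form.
$- \log{\left(\frac{11390625}{262144} \right)}$

Introduce a parameter $a$ in the exponent: let $I(a) = \int_{0}^{1} \frac{6 \left(\sqrt[3]{s} - s^{a}\right)}{\log{\left(s \right)}} \, ds$.

Since $\dfrac{\partial}{\partial a}\,s^{a} = s^{a} \ln s$, the $\ln s$ in the denominator cancels and
$$\frac{dI}{da} = \int_{0}^{1} -6 s^{a} \, ds = -6 \left[\frac{s^{a+1}}{a+1}\right]_0^1 = - \frac{6}{a + 1}.$$

Integrating with respect to $a$ gives $I(a) = - \log{\left(\frac{729 \left(a + 1\right)^{6}}{4096} \right)} + C$.

At $a = \frac{1}{3}$ the integrand is identically $0$, so $I(\frac{1}{3}) = 0$. The closed form gives $0$, hence $C = 0$.

Setting $a = \frac{3}{2}$:
$$I = - \log{\left(\frac{11390625}{262144} \right)}.$$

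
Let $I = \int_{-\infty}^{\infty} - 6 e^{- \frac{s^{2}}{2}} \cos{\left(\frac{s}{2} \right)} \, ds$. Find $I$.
$- \frac{6 \sqrt{2} \sqrt{\pi}}{e^{\frac{1}{8}}}$

Define $I(b) = \int_{-\infty}^{\infty} - 6 e^{- \frac{s^{2}}{2}} \cos{\left(b s \right)} \, ds$.

Differentiating under the integral sign,
$$I'(b) = \int_{-\infty}^{\infty} 6 s e^{- \frac{s^{2}}{2}} \sin{\left(b s \right)} \, ds.$$

Integrate $\int_{-\infty}^{\infty} s \sin(b s)\, e^{- \frac{s^{2}}{2}}\, ds$ by parts with $u = \sin(b s)$ and $dv = s\, e^{- \frac{s^{2}}{2}}\, ds$, giving $v = - e^{- \frac{s^{2}}{2}}$. The boundary term vanishes and
$$\int_{-\infty}^{\infty} s \sin(b s)\, e^{- \frac{s^{2}}{2}}\, ds = b \int_{-\infty}^{\infty} \cos(b s)\, e^{- \frac{s^{2}}{2}}\, ds,$$
so $I'(b) = - b\, I(b)$.

This is a separable first-order ODE; solving with the initial condition $I(0) = \int_{-\infty}^{\infty} - 6 e^{- \frac{s^{2}}{2}}\,ds = - 6 \sqrt{2} \sqrt{\pi}$ gives
$$I(b) = - 6 \sqrt{2} \sqrt{\pi} e^{- \frac{b^{2}}{2}}.$$

Setting $b = \frac{1}{2}$:
$$I = - \frac{6 \sqrt{2} \sqrt{\pi}}{e^{\frac{1}{8}}}.$$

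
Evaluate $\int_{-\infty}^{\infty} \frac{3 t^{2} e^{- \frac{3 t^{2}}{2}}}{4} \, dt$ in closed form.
$\frac{\sqrt{6} \sqrt{\pi}}{12}$

Consider the simpler parametrised integral
$$J(a) = \int_{-\infty}^{\infty} \frac{3 e^{- a t^{2}}}{4} \, dt = \frac{3 \sqrt{\pi}}{4 \sqrt{a}}.$$

Differentiating under the integral sign brings down a factor of $(-t^2)$:
$$\frac{dJ}{da} = \int_{-\infty}^{\infty} - \frac{3 t^{2} e^{- a t^{2}}}{4} \, dt = - \frac{3 \sqrt{\pi}}{8 a^{\frac{3}{2}}}.$$

The integral on the left is $-I$, so $I = \frac{3 \sqrt{\pi}}{8 a^{\frac{3}{2}}}$.

Setting $a = \frac{3}{2}$:
$$I = \frac{\sqrt{6} \sqrt{\pi}}{12}.$$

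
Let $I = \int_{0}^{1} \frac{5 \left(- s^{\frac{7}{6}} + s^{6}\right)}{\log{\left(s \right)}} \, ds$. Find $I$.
$\log{\left(\frac{130691232}{371293} \right)}$

Consider the one-parameter family: let $I(a) = \int_{0}^{1} \frac{5 \left(s^{6} - s^{a}\right)}{\log{\left(s \right)}} \, ds$.

Since $\dfrac{\partial}{\partial a}\,s^{a} = s^{a} \ln s$, the $\ln s$ in the denominator cancels and
$$\frac{dI}{da} = \int_{0}^{1} -5 s^{a} \, ds = -5 \left[\frac{s^{a+1}}{a+1}\right]_0^1 = - \frac{5}{a + 1}.$$

Integrating with respect to $a$ gives $I(a) = \log{\left(\frac{16807}{\left(a + 1\right)^{5}} \right)} + C$.

At $a = 6$ the integrand is identically $0$, so $I(6) = 0$. The closed form gives $0$, hence $C = 0$.

Setting $a = \frac{7}{6}$:
$$I = \log{\left(\frac{130691232}{371293} \right)}.$$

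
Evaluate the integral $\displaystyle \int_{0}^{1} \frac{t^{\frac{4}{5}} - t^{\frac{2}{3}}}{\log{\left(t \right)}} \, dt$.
$- \log{\left(\frac{25}{27} \right)}$

Introduce a parameter $a$ in the exponent: let $I(a) = \int_{0}^{1} \frac{t^{\frac{4}{5}} - t^{a}}{\log{\left(t \right)}} \, dt$.

Since $\dfrac{\partial}{\partial a}\,t^{a} = t^{a} \ln t$, the $\ln t$ in the denominator cancels and
$$\frac{dI}{da} = \int_{0}^{1} -1 t^{a} \, dt = -1 \left[\frac{t^{a+1}}{a+1}\right]_0^1 = - \frac{1}{a + 1}.$$

Integrating with respect to $a$ gives $I(a) = - \log{\left(\frac{5 a}{9} + \frac{5}{9} \right)} + C$.

At $a = \frac{4}{5}$ the integrand is identically $0$, so $I(\frac{4}{5}) = 0$. The closed form gives $0$, hence $C = 0$.

Setting $a = \frac{2}{3}$:
$$I = - \log{\left(\frac{25}{27} \right)}.$$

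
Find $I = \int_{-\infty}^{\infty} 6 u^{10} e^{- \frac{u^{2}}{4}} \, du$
$362880 \sqrt{\pi}$

Begin with the known integral
$$J(a) = \int_{-\infty}^{\infty} 6 e^{- a u^{2}} \, du = \frac{6 \sqrt{\pi}}{\sqrt{a}}.$$

Differentiating under the integral sign brings down a factor of $(-u^2)$:
$$\frac{dJ}{da} = \int_{-\infty}^{\infty} - 6 u^{2} e^{- a u^{2}} \, du = - \frac{3 \sqrt{\pi}}{a^{\frac{3}{2}}}.$$

Repeating $5$ times in total — each differentiation brings down another $(-u^2)$ — gives
$$\frac{d^{5}J}{da^{5}} = \int_{-\infty}^{\infty} - 6 u^{10} e^{- a u^{2}} \, du = - \frac{2835 \sqrt{\pi}}{16 a^{\frac{11}{2}}},$$
and the integrand here is $(-1)^{5}$ times the target integrand, so $I = (-1)^{5}\,\frac{d^{5}J}{da^{5}} = \frac{2835 \sqrt{\pi}}{16 a^{\frac{11}{2}}}$.

Setting $a = \frac{1}{4}$:
$$I = 362880 \sqrt{\pi}.$$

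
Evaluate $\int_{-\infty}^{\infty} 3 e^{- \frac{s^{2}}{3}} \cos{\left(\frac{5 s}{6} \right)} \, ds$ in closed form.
$\frac{3 \sqrt{3} \sqrt{\pi}}{e^{\frac{25}{48}}}$

Let $b$ denote the cosine frequency and define $I(b) = \int_{-\infty}^{\infty} 3 e^{- \frac{s^{2}}{3}} \cos{\left(b s \right)} \, ds$.

Differentiating under the integral sign,
$$I'(b) = \int_{-\infty}^{\infty} - 3 s e^{- \frac{s^{2}}{3}} \sin{\left(b s \right)} \, ds.$$

Integrate $\int_{-\infty}^{\infty} s \sin(b s)\, e^{- \frac{s^{2}}{3}}\, ds$ by parts with $u = \sin(b s)$ and $dv = s\, e^{- \frac{s^{2}}{3}}\, ds$, giving $v = - \frac{3 e^{- \frac{s^{2}}{3}}}{2}$. The boundary term vanishes and
$$\int_{-\infty}^{\infty} s \sin(b s)\, e^{- \frac{s^{2}}{3}}\, ds = \frac{3 b}{2} \int_{-\infty}^{\infty} \cos(b s)\, e^{- \frac{s^{2}}{3}}\, ds,$$
so $I'(b) = - \frac{3 b}{2}\, I(b)$.

This is a separable first-order ODE; solving with the initial condition $I(0) = \int_{-\infty}^{\infty} 3 e^{- \frac{s^{2}}{3}}\,ds = 3 \sqrt{3} \sqrt{\pi}$ gives
$$I(b) = 3 \sqrt{3} \sqrt{\pi} e^{- \frac{3 b^{2}}{4}}.$$

Setting $b = \frac{5}{6}$:
$$I = \frac{3 \sqrt{3} \sqrt{\pi}}{e^{\frac{25}{48}}}.$$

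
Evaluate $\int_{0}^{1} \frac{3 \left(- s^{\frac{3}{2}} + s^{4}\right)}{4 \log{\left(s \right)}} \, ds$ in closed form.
$\frac{3 \log{\left(2 \right)}}{4}$

Consider the one-parameter family: let $I(a) = \int_{0}^{1} \frac{3 \left(- s^{\frac{3}{2}} + s^{a}\right)}{4 \log{\left(s \right)}} \, ds$.

Since $\dfrac{\partial}{\partial a}\,s^{a} = s^{a} \ln s$, the $\ln s$ in the denominator cancels and
$$\frac{dI}{da} = \int_{0}^{1} \frac{3}{4} s^{a} \, ds = \frac{3}{4} \left[\frac{s^{a+1}}{a+1}\right]_0^1 = \frac{3}{4 \left(a + 1\right)}.$$

Integrating with respect to $a$ gives $I(a) = \log{\left(\frac{2^{\frac{3}{4}} \sqrt[4]{5} \left(a + 1\right)^{\frac{3}{4}}}{5} \right)} + C$.

At $a = \frac{3}{2}$ the integrand is identically $0$, so $I(\frac{3}{2}) = 0$. The closed form gives $0$, hence $C = 0$.

Setting $a = 4$:
$$I = \frac{3 \log{\left(2 \right)}}{4}.$$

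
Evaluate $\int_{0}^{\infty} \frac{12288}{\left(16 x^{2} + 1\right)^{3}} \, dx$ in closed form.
$576 \pi$

Start from the standard arctangent integral
$$J(a) = \int_{0}^{\infty} \frac{3}{a^{2} + x^{2}} \, dx = \frac{3 \pi}{2 a}.$$

Differentiating under the integral sign with respect to $a$,
$$\frac{dJ}{da} = \int_{0}^{\infty} - \frac{6 a}{\left(a^{2} + x^{2}\right)^{2}} \, dx = - \frac{3 \pi}{2 a^{2}},$$
so $\int_{0}^{\infty} \frac{3}{\left(a^{2} + x^{2}\right)^{2}} \, dx = \frac{3 \pi}{4 a^{3}}$.

Repeating — each differentiation of $1/(x^2+a^2)^j$ produces $-2ja/(x^2+a^2)^{j+1}$ — and dividing through by $-2ja$ at each step yields, after $2$ differentiations in total,
$$\int_{0}^{\infty} \frac{3}{\left(a^{2} + x^{2}\right)^{3}} \, dx = \frac{9 \pi}{16 a^{5}}.$$

Setting $a = \frac{1}{4}$:
$$I = 576 \pi.$$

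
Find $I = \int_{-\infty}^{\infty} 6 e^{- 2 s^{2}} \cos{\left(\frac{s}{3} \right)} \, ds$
$\frac{3 \sqrt{2} \sqrt{\pi}}{e^{\frac{1}{72}}}$

Let $b$ denote the cosine frequency and define $I(b) = \int_{-\infty}^{\infty} 6 e^{- 2 s^{2}} \cos{\left(b s \right)} \, ds$.

Differentiating under the integral sign,
$$I'(b) = \int_{-\infty}^{\infty} - 6 s e^{- 2 s^{2}} \sin{\left(b s \right)} \, ds.$$

Integrate $\int_{-\infty}^{\infty} s \sin(b s)\, e^{- 2 s^{2}}\, ds$ by parts with $u = \sin(b s)$ and $dv = s\, e^{- 2 s^{2}}\, ds$, giving $v = - \frac{e^{- 2 s^{2}}}{4}$. The boundary term vanishes and
$$\int_{-\infty}^{\infty} s \sin(b s)\, e^{- 2 s^{2}}\, ds = \frac{b}{4} \int_{-\infty}^{\infty} \cos(b s)\, e^{- 2 s^{2}}\, ds,$$
so $I'(b) = - \frac{b}{4}\, I(b)$.

This is a separable first-order ODE; solving with the initial condition $I(0) = \int_{-\infty}^{\infty} 6 e^{- 2 s^{2}}\,ds = 3 \sqrt{2} \sqrt{\pi}$ gives
$$I(b) = 3 \sqrt{2} \sqrt{\pi} e^{- \frac{b^{2}}{8}}.$$

Setting $b = \frac{1}{3}$:
$$I = \frac{3 \sqrt{2} \sqrt{\pi}}{e^{\frac{1}{72}}}.$$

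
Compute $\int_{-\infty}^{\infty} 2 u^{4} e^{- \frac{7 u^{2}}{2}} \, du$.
$\frac{6 \sqrt{14} \sqrt{\pi}}{343}$

Start from the elementary integral
$$J(a) = \int_{-\infty}^{\infty} 2 e^{- a u^{2}} \, du = \frac{2 \sqrt{\pi}}{\sqrt{a}}.$$

Differentiating under the integral sign brings down a factor of $(-u^2)$:
$$\frac{dJ}{da} = \int_{-\infty}^{\infty} - 2 u^{2} e^{- a u^{2}} \, du = - \frac{\sqrt{\pi}}{a^{\frac{3}{2}}}.$$

Repeating twice in total — each differentiation brings down another $(-u^2)$ — gives
$$\frac{d^{2}J}{da^{2}} = \int_{-\infty}^{\infty} 2 u^{4} e^{- a u^{2}} \, du = \frac{3 \sqrt{\pi}}{2 a^{\frac{5}{2}}},$$
and the integrand here is exactly the target integrand, so $I = \frac{3 \sqrt{\pi}}{2 a^{\frac{5}{2}}}$.

Setting $a = \frac{7}{2}$:
$$I = \frac{6 \sqrt{14} \sqrt{\pi}}{343}.$$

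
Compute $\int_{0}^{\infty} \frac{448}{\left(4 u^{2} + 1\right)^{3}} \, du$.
$42 \pi$

Recall the elementary integral
$$J(a) = \int_{0}^{\infty} \frac{7}{a^{2} + u^{2}} \, du = \frac{7 \pi}{2 a}.$$

Differentiating under the integral sign with respect to $a$,
$$\frac{dJ}{da} = \int_{0}^{\infty} - \frac{14 a}{\left(a^{2} + u^{2}\right)^{2}} \, du = - \frac{7 \pi}{2 a^{2}},$$
so $\int_{0}^{\infty} \frac{7}{\left(a^{2} + u^{2}\right)^{2}} \, du = \frac{7 \pi}{4 a^{3}}$.

Repeating — each differentiation of $1/(u^2+a^2)^j$ produces $-2ja/(u^2+a^2)^{j+1}$ — and dividing through by $-2ja$ at each step yields, after $2$ differentiations in total,
$$\int_{0}^{\infty} \frac{7}{\left(a^{2} + u^{2}\right)^{3}} \, du = \frac{21 \pi}{16 a^{5}}.$$

Setting $a = \frac{1}{2}$:
$$I = 42 \pi.$$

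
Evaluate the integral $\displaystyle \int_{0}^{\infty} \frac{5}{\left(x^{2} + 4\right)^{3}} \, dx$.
$\frac{15 \pi}{512}$

Begin with the known result
$$J(a) = \int_{0}^{\infty} \frac{5}{a^{2} + x^{2}} \, dx = \frac{5 \pi}{2 a}.$$

Differentiating under the integral sign with respect to $a$,
$$\frac{dJ}{da} = \int_{0}^{\infty} - \frac{10 a}{\left(a^{2} + x^{2}\right)^{2}} \, dx = - \frac{5 \pi}{2 a^{2}},$$
so $\int_{0}^{\infty} \frac{5}{\left(a^{2} + x^{2}\right)^{2}} \, dx = \frac{5 \pi}{4 a^{3}}$.

Repeating — each differentiation of $1/(x^2+a^2)^j$ produces $-2ja/(x^2+a^2)^{j+1}$ — and dividing through by $-2ja$ at each step yields, after $2$ differentiations in total,
$$\int_{0}^{\infty} \frac{5}{\left(a^{2} + x^{2}\right)^{3}} \, dx = \frac{15 \pi}{16 a^{5}}.$$

Setting $a = 2$:
$$I = \frac{15 \pi}{512}.$$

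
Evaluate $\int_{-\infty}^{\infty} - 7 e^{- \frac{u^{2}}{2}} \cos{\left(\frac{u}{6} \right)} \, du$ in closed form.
$- \frac{7 \sqrt{2} \sqrt{\pi}}{e^{\frac{1}{72}}}$

Treat the cosine frequency as a parameter and define $I(b) = \int_{-\infty}^{\infty} - 7 e^{- \frac{u^{2}}{2}} \cos{\left(b u \right)} \, du$.

Differentiating under the integral sign,
$$I'(b) = \int_{-\infty}^{\infty} 7 u e^{- \frac{u^{2}}{2}} \sin{\left(b u \right)} \, du.$$

Integrate $\int_{-\infty}^{\infty} u \sin(b u)\, e^{- \frac{u^{2}}{2}}\, du$ by parts with $w = \sin(b u)$ and $dv = u\, e^{- \frac{u^{2}}{2}}\, du$, giving $v = - e^{- \frac{u^{2}}{2}}$. The boundary term vanishes and
$$\int_{-\infty}^{\infty} u \sin(b u)\, e^{- \frac{u^{2}}{2}}\, du = b \int_{-\infty}^{\infty} \cos(b u)\, e^{- \frac{u^{2}}{2}}\, du,$$
so $I'(b) = - b\, I(b)$.

This is a separable first-order ODE; solving with the initial condition $I(0) = \int_{-\infty}^{\infty} - 7 e^{- \frac{u^{2}}{2}}\,du = - 7 \sqrt{2} \sqrt{\pi}$ gives
$$I(b) = - 7 \sqrt{2} \sqrt{\pi} e^{- \frac{b^{2}}{2}}.$$

Setting $b = \frac{1}{6}$:
$$I = - \frac{7 \sqrt{2} \sqrt{\pi}}{e^{\frac{1}{72}}}.$$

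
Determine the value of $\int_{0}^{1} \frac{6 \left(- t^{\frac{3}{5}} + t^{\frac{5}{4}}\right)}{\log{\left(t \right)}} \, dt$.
$\log{\left(\frac{8303765625}{1073741824} \right)}$

Replace the exponent $\frac{5}{4}$ by a parameter $a$: let $I(a) = \int_{0}^{1} \frac{6 \left(- t^{\frac{3}{5}} + t^{a}\right)}{\log{\left(t \right)}} \, dt$.

Since $\dfrac{\partial}{\partial a}\,t^{a} = t^{a} \ln t$, the $\ln t$ in the denominator cancels and
$$\frac{dI}{da} = \int_{0}^{1} 6 t^{a} \, dt = 6 \left[\frac{t^{a+1}}{a+1}\right]_0^1 = \frac{6}{a + 1}.$$

Integrating with respect to $a$ gives $I(a) = \log{\left(\frac{15625 \left(a + 1\right)^{6}}{262144} \right)} + C$.

At $a = \frac{3}{5}$ the integrand is identically $0$, so $I(\frac{3}{5}) = 0$. The closed form gives $0$, hence $C = 0$.

Setting $a = \frac{5}{4}$:
$$I = \log{\left(\frac{8303765625}{1073741824} \right)}.$$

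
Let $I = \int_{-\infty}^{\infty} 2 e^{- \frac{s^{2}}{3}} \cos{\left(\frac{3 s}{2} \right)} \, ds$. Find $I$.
$\frac{2 \sqrt{3} \sqrt{\pi}}{e^{\frac{27}{16}}}$

Let $b$ denote the cosine frequency and define $I(b) = \int_{-\infty}^{\infty} 2 e^{- \frac{s^{2}}{3}} \cos{\left(b s \right)} \, ds$.

Differentiating under the integral sign,
$$I'(b) = \int_{-\infty}^{\infty} - 2 s e^{- \frac{s^{2}}{3}} \sin{\left(b s \right)} \, ds.$$

Integrate $\int_{-\infty}^{\infty} s \sin(b s)\, e^{- \frac{s^{2}}{3}}\, ds$ by parts with $u = \sin(b s)$ and $dv = s\, e^{- \frac{s^{2}}{3}}\, ds$, giving $v = - \frac{3 e^{- \frac{s^{2}}{3}}}{2}$. The boundary term vanishes and
$$\int_{-\infty}^{\infty} s \sin(b s)\, e^{- \frac{s^{2}}{3}}\, ds = \frac{3 b}{2} \int_{-\infty}^{\infty} \cos(b s)\, e^{- \frac{s^{2}}{3}}\, ds,$$
so $I'(b) = - \frac{3 b}{2}\, I(b)$.

This is a separable first-order ODE; solving with the initial condition $I(0) = \int_{-\infty}^{\infty} 2 e^{- \frac{s^{2}}{3}}\,ds = 2 \sqrt{3} \sqrt{\pi}$ gives
$$I(b) = 2 \sqrt{3} \sqrt{\pi} e^{- \frac{3 b^{2}}{4}}.$$

Setting $b = \frac{3}{2}$:
$$I = \frac{2 \sqrt{3} \sqrt{\pi}}{e^{\frac{27}{16}}}.$$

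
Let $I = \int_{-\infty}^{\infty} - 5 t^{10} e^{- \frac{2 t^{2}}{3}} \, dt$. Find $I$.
$- \frac{1148175 \sqrt{6} \sqrt{\pi}}{2048}$

Begin with the known integral
$$J(a) = \int_{-\infty}^{\infty} - 5 e^{- a t^{2}} \, dt = - \frac{5 \sqrt{\pi}}{\sqrt{a}}.$$

Differentiating under the integral sign brings down a factor of $(-t^2)$:
$$\frac{dJ}{da} = \int_{-\infty}^{\infty} 5 t^{2} e^{- a t^{2}} \, dt = \frac{5 \sqrt{\pi}}{2 a^{\frac{3}{2}}}.$$

Repeating $5$ times in total — each differentiation brings down another $(-t^2)$ — gives
$$\frac{d^{5}J}{da^{5}} = \int_{-\infty}^{\infty} 5 t^{10} e^{- a t^{2}} \, dt = \frac{4725 \sqrt{\pi}}{32 a^{\frac{11}{2}}},$$
and the integrand here is $(-1)^{5}$ times the target integrand, so $I = (-1)^{5}\,\frac{d^{5}J}{da^{5}} = - \frac{4725 \sqrt{\pi}}{32 a^{\frac{11}{2}}}$.

Setting $a = \frac{2}{3}$:
$$I = - \frac{1148175 \sqrt{6} \sqrt{\pi}}{2048}.$$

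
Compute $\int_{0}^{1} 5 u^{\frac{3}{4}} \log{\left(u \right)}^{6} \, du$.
$\frac{58982400}{823543}$

Begin with the known integral
$$J(a) = \int_{0}^{1} 5 u^{a} \, du = \frac{5}{a + 1}.$$

Differentiating under the integral sign brings down a factor of $\ln u$:
$$\frac{dJ}{da} = \int_{0}^{1} 5 u^{a} \log{\left(u \right)} \, du = - \frac{5}{\left(a + 1\right)^{2}}.$$

Repeating $6$ times in total — each differentiation brings down another $\ln u$ — gives
$$\frac{d^{6}J}{da^{6}} = \int_{0}^{1} 5 u^{a} \log{\left(u \right)}^{6} \, du = \frac{3600}{\left(a + 1\right)^{7}},$$
and the integrand here is exactly the target integrand, so $I = \frac{3600}{\left(a + 1\right)^{7}}$.

Setting $a = \frac{3}{4}$:
$$I = \frac{58982400}{823543}.$$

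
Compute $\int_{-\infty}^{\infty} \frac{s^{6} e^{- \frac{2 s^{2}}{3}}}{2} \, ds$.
$\frac{405 \sqrt{6} \sqrt{\pi}}{256}$

Start from the elementary integral
$$J(a) = \int_{-\infty}^{\infty} \frac{e^{- a s^{2}}}{2} \, ds = \frac{\sqrt{\pi}}{2 \sqrt{a}}.$$

Differentiating under the integral sign brings down a factor of $(-s^2)$:
$$\frac{dJ}{da} = \int_{-\infty}^{\infty} - \frac{s^{2} e^{- a s^{2}}}{2} \, ds = - \frac{\sqrt{\pi}}{4 a^{\frac{3}{2}}}.$$

Repeating $3$ times in total — each differentiation brings down another $(-s^2)$ — gives
$$\frac{d^{3}J}{da^{3}} = \int_{-\infty}^{\infty} - \frac{s^{6} e^{- a s^{2}}}{2} \, ds = - \frac{15 \sqrt{\pi}}{16 a^{\frac{7}{2}}},$$
and the integrand here is $(-1)^{3}$ times the target integrand, so $I = (-1)^{3}\,\frac{d^{3}J}{da^{3}} = \frac{15 \sqrt{\pi}}{16 a^{\frac{7}{2}}}$.

Setting $a = \frac{2}{3}$:
$$I = \frac{405 \sqrt{6} \sqrt{\pi}}{256}.$$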